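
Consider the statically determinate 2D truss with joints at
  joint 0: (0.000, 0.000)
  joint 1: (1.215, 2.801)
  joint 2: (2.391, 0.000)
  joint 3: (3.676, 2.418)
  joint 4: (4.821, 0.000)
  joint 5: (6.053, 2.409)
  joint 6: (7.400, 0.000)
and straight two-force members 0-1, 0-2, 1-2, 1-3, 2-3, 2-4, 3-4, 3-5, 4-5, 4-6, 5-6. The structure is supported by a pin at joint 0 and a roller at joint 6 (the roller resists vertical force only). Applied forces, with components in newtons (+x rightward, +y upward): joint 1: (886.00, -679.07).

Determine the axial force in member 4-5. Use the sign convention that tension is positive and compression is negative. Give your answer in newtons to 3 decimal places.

N=7 nodes, M=11 members, R=3 reactions → 2N=14, M+R=14
member 0 (0-1): L=3.0532, (cx,cy)=(0.3979,0.9174)
member 1 (0-2): L=2.3910, (cx,cy)=(1.0000,0.0000)
member 2 (1-2): L=3.0379, (cx,cy)=(0.3871,-0.9220)
member 3 (1-3): L=2.4906, (cx,cy)=(0.9881,-0.1538)
member 4 (2-3): L=2.7382, (cx,cy)=(0.4693,0.8830)
member 5 (2-4): L=2.4300, (cx,cy)=(1.0000,0.0000)
member 6 (3-4): L=2.6754, (cx,cy)=(0.4280,-0.9038)
member 7 (3-5): L=2.3770, (cx,cy)=(1.0000,-0.0038)
member 8 (4-5): L=2.7058, (cx,cy)=(0.4553,0.8903)
member 9 (4-6): L=2.5790, (cx,cy)=(1.0000,0.0000)
member 10 (5-6): L=2.7600, (cx,cy)=(0.4880,-0.8728)
solve A·x = −loads:
  F[0-1] = -253.1164 N (compression)
  F[0-2] = +986.7270 N (tension)
  F[1-2] = -340.3361 N (compression)
  F[1-3] = -865.2697 N (compression)
  F[2-3] = +355.3602 N (tension)
  F[2-4] = +688.2145 N (tension)
  F[3-4] = -492.4269 N (compression)
  F[3-5] = -477.4720 N (compression)
  F[4-5] = +499.8750 N (tension)
  F[4-6] = +249.8626 N (tension)
  F[5-6] = -511.9709 N (compression)
  Rx@0 = -886.0000 N
  Ry@0 = +232.2111 N
  Ry@6 = +446.8589 N

499.875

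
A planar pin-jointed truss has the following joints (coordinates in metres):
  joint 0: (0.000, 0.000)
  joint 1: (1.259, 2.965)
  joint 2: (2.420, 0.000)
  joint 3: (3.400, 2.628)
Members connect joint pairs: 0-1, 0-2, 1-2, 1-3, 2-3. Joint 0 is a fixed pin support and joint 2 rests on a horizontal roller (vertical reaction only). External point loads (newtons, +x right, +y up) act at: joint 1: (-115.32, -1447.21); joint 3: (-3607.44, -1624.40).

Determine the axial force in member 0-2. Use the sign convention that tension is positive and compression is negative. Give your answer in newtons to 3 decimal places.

N=4 nodes, M=5 members, R=3 reactions → 2N=8, M+R=8
member 0 (0-1): L=3.2212, (cx,cy)=(0.3908,0.9205)
member 1 (0-2): L=2.4200, (cx,cy)=(1.0000,0.0000)
member 2 (1-2): L=3.1842, (cx,cy)=(0.3646,-0.9312)
member 3 (1-3): L=2.1674, (cx,cy)=(0.9878,-0.1555)
member 4 (2-3): L=2.8048, (cx,cy)=(0.3494,0.9370)
solve A·x = −loads:
  F[0-1] = -4449.1820 N (compression)
  F[0-2] = -1983.8203 N (compression)
  F[1-2] = +3323.1143 N (tension)
  F[1-3] = -2870.1766 N (compression)
  F[2-3] = -2209.9693 N (compression)
  Rx@0 = +3722.7600 N
  Ry@0 = +4095.2789 N
  Ry@2 = -1023.6689 N

-1983.820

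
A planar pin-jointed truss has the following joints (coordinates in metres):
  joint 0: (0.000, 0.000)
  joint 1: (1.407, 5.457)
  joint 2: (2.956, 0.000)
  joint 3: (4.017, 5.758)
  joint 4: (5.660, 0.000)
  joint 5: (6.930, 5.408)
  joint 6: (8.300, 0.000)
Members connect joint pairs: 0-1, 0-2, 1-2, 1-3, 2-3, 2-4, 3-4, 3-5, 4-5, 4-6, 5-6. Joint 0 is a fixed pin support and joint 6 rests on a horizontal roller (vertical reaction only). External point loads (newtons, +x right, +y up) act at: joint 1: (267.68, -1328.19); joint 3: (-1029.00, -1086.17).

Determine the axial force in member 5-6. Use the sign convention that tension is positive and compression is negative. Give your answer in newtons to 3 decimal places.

N=7 nodes, M=11 members, R=3 reactions → 2N=14, M+R=14
member 0 (0-1): L=5.6355, (cx,cy)=(0.2497,0.9683)
member 1 (0-2): L=2.9560, (cx,cy)=(1.0000,0.0000)
member 2 (1-2): L=5.6726, (cx,cy)=(0.2731,-0.9620)
member 3 (1-3): L=2.6273, (cx,cy)=(0.9934,0.1146)
member 4 (2-3): L=5.8549, (cx,cy)=(0.1812,0.9834)
member 5 (2-4): L=2.7040, (cx,cy)=(1.0000,0.0000)
member 6 (3-4): L=5.9878, (cx,cy)=(0.2744,-0.9616)
member 7 (3-5): L=2.9340, (cx,cy)=(0.9929,-0.1193)
member 8 (4-5): L=5.5551, (cx,cy)=(0.2286,0.9735)
member 9 (4-6): L=2.6400, (cx,cy)=(1.0000,0.0000)
member 10 (5-6): L=5.5788, (cx,cy)=(0.2456,-0.9694)
solve A·x = −loads:
  F[0-1] = -2273.3845 N (compression)
  F[0-2] = -193.7270 N (compression)
  F[1-2] = +781.9643 N (tension)
  F[1-3] = -1055.7536 N (compression)
  F[2-3] = -764.9098 N (compression)
  F[2-4] = +158.4149 N (tension)
  F[3-4] = -208.8374 N (compression)
  F[3-5] = -101.8392 N (compression)
  F[4-5] = +206.2851 N (tension)
  F[4-6] = +53.9515 N (tension)
  F[5-6] = -219.6981 N (compression)
  Rx@0 = +761.3200 N
  Ry@0 = +2201.3894 N
  Ry@6 = +212.9706 N

-219.698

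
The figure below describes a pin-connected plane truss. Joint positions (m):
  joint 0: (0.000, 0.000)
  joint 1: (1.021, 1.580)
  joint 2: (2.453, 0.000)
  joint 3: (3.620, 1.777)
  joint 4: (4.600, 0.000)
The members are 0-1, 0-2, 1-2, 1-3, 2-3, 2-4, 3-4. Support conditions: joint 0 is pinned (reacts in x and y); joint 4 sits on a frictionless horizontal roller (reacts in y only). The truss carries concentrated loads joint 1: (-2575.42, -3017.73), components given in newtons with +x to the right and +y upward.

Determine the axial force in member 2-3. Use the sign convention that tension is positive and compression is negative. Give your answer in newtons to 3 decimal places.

-281.741

N=5 nodes, M=7 members, R=3 reactions → 2N=10, M+R=10
member 0 (0-1): L=1.8812, (cx,cy)=(0.5427,0.8399)
member 1 (0-2): L=2.4530, (cx,cy)=(1.0000,0.0000)
member 2 (1-2): L=2.1324, (cx,cy)=(0.6716,-0.7410)
member 3 (1-3): L=2.6065, (cx,cy)=(0.9971,0.0756)
member 4 (2-3): L=2.1259, (cx,cy)=(0.5489,0.8359)
member 5 (2-4): L=2.1470, (cx,cy)=(1.0000,0.0000)
member 6 (3-4): L=2.0293, (cx,cy)=(0.4829,-0.8757)
solve A·x = −loads:
  F[0-1] = -3848.7124 N (compression)
  F[0-2] = -486.5536 N (compression)
  F[1-2] = +317.8287 N (tension)
  F[1-3] = +273.8987 N (tension)
  F[2-3] = -281.7409 N (compression)
  F[2-4] = -118.4581 N (compression)
  F[3-4] = +245.2949 N (tension)
  Rx@0 = +2575.4200 N
  Ry@0 = +3232.5259 N
  Ry@4 = -214.7959 N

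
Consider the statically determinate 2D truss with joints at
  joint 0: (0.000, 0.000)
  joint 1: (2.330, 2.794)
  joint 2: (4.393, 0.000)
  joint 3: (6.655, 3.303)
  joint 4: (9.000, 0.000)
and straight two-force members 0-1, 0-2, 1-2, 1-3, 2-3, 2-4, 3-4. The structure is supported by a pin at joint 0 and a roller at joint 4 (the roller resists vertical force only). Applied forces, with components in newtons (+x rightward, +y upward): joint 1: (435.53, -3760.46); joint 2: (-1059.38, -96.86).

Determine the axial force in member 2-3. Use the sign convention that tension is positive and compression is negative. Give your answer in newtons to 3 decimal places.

1651.287

N=5 nodes, M=7 members, R=3 reactions → 2N=10, M+R=10
member 0 (0-1): L=3.6380, (cx,cy)=(0.6405,0.7680)
member 1 (0-2): L=4.3930, (cx,cy)=(1.0000,0.0000)
member 2 (1-2): L=3.4731, (cx,cy)=(0.5940,-0.8045)
member 3 (1-3): L=4.3548, (cx,cy)=(0.9931,0.1169)
member 4 (2-3): L=4.0033, (cx,cy)=(0.5650,0.8251)
member 5 (2-4): L=4.6070, (cx,cy)=(1.0000,0.0000)
member 6 (3-4): L=4.0508, (cx,cy)=(0.5789,-0.8154)
solve A·x = −loads:
  F[0-1] = -3517.3264 N (compression)
  F[0-2] = +1628.8383 N (tension)
  F[1-2] = -1573.1671 N (compression)
  F[1-3] = -1765.8695 N (compression)
  F[2-3] = +1651.2872 N (tension)
  F[2-4] = +820.7341 N (tension)
  F[3-4] = -1417.7462 N (compression)
  Rx@0 = +623.8500 N
  Ry@0 = +2701.2924 N
  Ry@4 = +1156.0276 N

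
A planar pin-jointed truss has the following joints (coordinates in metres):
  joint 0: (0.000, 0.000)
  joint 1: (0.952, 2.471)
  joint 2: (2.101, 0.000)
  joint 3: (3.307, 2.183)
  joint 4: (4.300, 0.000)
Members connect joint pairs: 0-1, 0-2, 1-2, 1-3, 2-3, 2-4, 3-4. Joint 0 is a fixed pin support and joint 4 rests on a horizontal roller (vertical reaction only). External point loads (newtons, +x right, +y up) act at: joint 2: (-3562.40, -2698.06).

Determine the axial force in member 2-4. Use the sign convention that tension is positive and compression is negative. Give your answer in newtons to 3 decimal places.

N=5 nodes, M=7 members, R=3 reactions → 2N=10, M+R=10
member 0 (0-1): L=2.6480, (cx,cy)=(0.3595,0.9331)
member 1 (0-2): L=2.1010, (cx,cy)=(1.0000,0.0000)
member 2 (1-2): L=2.7251, (cx,cy)=(0.4216,-0.9068)
member 3 (1-3): L=2.3725, (cx,cy)=(0.9926,-0.1214)
member 4 (2-3): L=2.4940, (cx,cy)=(0.4836,0.8753)
member 5 (2-4): L=2.1990, (cx,cy)=(1.0000,0.0000)
member 6 (3-4): L=2.3982, (cx,cy)=(0.4141,-0.9103)
solve A·x = −loads:
  F[0-1] = -1478.6353 N (compression)
  F[0-2] = -3030.8152 N (compression)
  F[1-2] = +1689.4112 N (tension)
  F[1-3] = -1253.1746 N (compression)
  F[2-3] = +1332.2885 N (tension)
  F[2-4] = +599.6595 N (tension)
  F[3-4] = -1448.2631 N (compression)
  Rx@0 = +3562.4000 N
  Ry@0 = +1379.7753 N
  Ry@4 = +1318.2847 N

599.659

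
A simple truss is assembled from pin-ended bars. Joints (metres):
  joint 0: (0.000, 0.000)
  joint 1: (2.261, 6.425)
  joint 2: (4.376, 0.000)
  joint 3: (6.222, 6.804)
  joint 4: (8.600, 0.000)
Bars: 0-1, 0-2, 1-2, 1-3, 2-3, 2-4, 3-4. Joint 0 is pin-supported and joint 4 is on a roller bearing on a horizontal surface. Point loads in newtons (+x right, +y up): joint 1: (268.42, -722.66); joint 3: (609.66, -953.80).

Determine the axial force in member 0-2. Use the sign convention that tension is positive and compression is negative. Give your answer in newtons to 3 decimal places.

918.032

N=5 nodes, M=7 members, R=3 reactions → 2N=10, M+R=10
member 0 (0-1): L=6.8112, (cx,cy)=(0.3320,0.9433)
member 1 (0-2): L=4.3760, (cx,cy)=(1.0000,0.0000)
member 2 (1-2): L=6.7642, (cx,cy)=(0.3127,-0.9499)
member 3 (1-3): L=3.9791, (cx,cy)=(0.9955,0.0952)
member 4 (2-3): L=7.0500, (cx,cy)=(0.2618,0.9651)
member 5 (2-4): L=4.2240, (cx,cy)=(1.0000,0.0000)
member 6 (3-4): L=7.2076, (cx,cy)=(0.3299,-0.9440)
solve A·x = −loads:
  F[0-1] = -120.3539 N (compression)
  F[0-2] = +918.0318 N (tension)
  F[1-2] = -651.8180 N (compression)
  F[1-3] = -105.0405 N (compression)
  F[2-3] = +641.5181 N (tension)
  F[2-4] = +546.2447 N (tension)
  F[3-4] = -1655.6374 N (compression)
  Rx@0 = -878.0800 N
  Ry@0 = +113.5294 N
  Ry@4 = +1562.9306 N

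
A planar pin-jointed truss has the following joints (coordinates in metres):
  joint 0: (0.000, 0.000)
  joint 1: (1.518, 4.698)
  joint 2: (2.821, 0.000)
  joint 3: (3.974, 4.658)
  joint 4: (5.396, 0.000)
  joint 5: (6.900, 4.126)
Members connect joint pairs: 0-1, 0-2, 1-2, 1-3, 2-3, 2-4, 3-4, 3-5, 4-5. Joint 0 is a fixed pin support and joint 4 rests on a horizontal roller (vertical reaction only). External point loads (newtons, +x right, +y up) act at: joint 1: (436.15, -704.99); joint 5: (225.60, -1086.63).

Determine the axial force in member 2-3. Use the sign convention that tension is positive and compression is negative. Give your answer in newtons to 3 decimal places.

N=6 nodes, M=9 members, R=3 reactions → 2N=12, M+R=12
member 0 (0-1): L=4.9372, (cx,cy)=(0.3075,0.9516)
member 1 (0-2): L=2.8210, (cx,cy)=(1.0000,0.0000)
member 2 (1-2): L=4.8753, (cx,cy)=(0.2673,-0.9636)
member 3 (1-3): L=2.4563, (cx,cy)=(0.9999,-0.0163)
member 4 (2-3): L=4.7986, (cx,cy)=(0.2403,0.9707)
member 5 (2-4): L=2.5750, (cx,cy)=(1.0000,0.0000)
member 6 (3-4): L=4.8702, (cx,cy)=(0.2920,-0.9564)
member 7 (3-5): L=2.9740, (cx,cy)=(0.9839,-0.1789)
member 8 (4-5): L=4.3916, (cx,cy)=(0.3425,0.9395)
solve A·x = −loads:
  F[0-1] = +366.1810 N (tension)
  F[0-2] = +549.1624 N (tension)
  F[1-2] = -1092.6667 N (compression)
  F[1-3] = -31.5372 N (compression)
  F[2-3] = +1084.6970 N (tension)
  F[2-4] = -3.4973 N (compression)
  F[3-4] = -1212.2675 N (compression)
  F[3-5] = +592.6123 N (tension)
  F[4-5] = -1043.7380 N (compression)
  Rx@0 = -661.7500 N
  Ry@0 = -348.4430 N
  Ry@4 = +2140.0630 N

1084.697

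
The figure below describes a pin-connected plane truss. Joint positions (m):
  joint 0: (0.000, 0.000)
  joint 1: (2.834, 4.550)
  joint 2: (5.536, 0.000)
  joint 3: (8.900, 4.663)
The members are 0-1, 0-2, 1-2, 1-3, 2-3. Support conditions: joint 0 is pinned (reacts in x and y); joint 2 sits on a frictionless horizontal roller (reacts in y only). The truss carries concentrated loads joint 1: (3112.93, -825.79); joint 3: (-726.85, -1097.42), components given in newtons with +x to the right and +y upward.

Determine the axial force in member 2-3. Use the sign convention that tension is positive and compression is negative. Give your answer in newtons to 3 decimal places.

N=4 nodes, M=5 members, R=3 reactions → 2N=8, M+R=8
member 0 (0-1): L=5.3604, (cx,cy)=(0.5287,0.8488)
member 1 (0-2): L=5.5360, (cx,cy)=(1.0000,0.0000)
member 2 (1-2): L=5.2918, (cx,cy)=(0.5106,-0.8598)
member 3 (1-3): L=6.0671, (cx,cy)=(0.9998,0.0186)
member 4 (2-3): L=5.7498, (cx,cy)=(0.5851,0.8110)
solve A·x = −loads:
  F[0-1] = +2603.7169 N (tension)
  F[0-2] = +1009.5200 N (tension)
  F[1-2] = -3529.3948 N (compression)
  F[1-3] = +65.7500 N (tension)
  F[2-3] = -1354.7017 N (compression)
  Rx@0 = -2386.0800 N
  Ry@0 = -2210.0734 N
  Ry@2 = +4133.2834 N

-1354.702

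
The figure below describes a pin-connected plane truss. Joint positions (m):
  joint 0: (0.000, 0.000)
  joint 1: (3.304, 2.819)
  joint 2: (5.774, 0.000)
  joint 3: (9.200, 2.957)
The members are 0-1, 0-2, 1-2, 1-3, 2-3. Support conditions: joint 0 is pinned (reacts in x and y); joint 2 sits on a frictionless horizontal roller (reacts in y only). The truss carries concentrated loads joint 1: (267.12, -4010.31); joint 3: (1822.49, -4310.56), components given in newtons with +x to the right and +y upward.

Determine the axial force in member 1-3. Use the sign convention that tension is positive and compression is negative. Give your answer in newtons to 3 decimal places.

N=4 nodes, M=5 members, R=3 reactions → 2N=8, M+R=8
member 0 (0-1): L=4.3432, (cx,cy)=(0.7607,0.6491)
member 1 (0-2): L=5.7740, (cx,cy)=(1.0000,0.0000)
member 2 (1-2): L=3.7480, (cx,cy)=(0.6590,-0.7521)
member 3 (1-3): L=5.8976, (cx,cy)=(0.9997,0.0234)
member 4 (2-3): L=4.5256, (cx,cy)=(0.7570,0.6534)
solve A·x = −loads:
  F[0-1] = +2936.3708 N (tension)
  F[0-2] = -144.1860 N (compression)
  F[1-2] = -7647.8845 N (compression)
  F[1-3] = +7008.6615 N (tension)
  F[2-3] = -6848.2217 N (compression)
  Rx@0 = -2089.6100 N
  Ry@0 = -1905.8932 N
  Ry@2 = +10226.7632 N

7008.661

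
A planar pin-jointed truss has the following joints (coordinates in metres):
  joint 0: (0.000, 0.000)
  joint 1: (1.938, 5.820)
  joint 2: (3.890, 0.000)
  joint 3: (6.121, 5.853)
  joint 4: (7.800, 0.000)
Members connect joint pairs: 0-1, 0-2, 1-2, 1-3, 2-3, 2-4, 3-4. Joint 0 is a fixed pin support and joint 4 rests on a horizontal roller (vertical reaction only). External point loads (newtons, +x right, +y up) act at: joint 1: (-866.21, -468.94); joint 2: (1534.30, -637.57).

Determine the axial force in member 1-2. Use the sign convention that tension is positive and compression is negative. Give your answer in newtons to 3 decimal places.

N=5 nodes, M=7 members, R=3 reactions → 2N=10, M+R=10
member 0 (0-1): L=6.1342, (cx,cy)=(0.3159,0.9488)
member 1 (0-2): L=3.8900, (cx,cy)=(1.0000,0.0000)
member 2 (1-2): L=6.1386, (cx,cy)=(0.3180,-0.9481)
member 3 (1-3): L=4.1831, (cx,cy)=(1.0000,0.0079)
member 4 (2-3): L=6.2638, (cx,cy)=(0.3562,0.9344)
member 5 (2-4): L=3.9100, (cx,cy)=(1.0000,0.0000)
member 6 (3-4): L=6.0891, (cx,cy)=(0.2757,-0.9612)
solve A·x = −loads:
  F[0-1] = -1389.5247 N (compression)
  F[0-2] = +1107.0885 N (tension)
  F[1-2] = +897.0983 N (tension)
  F[1-3] = +141.9507 N (tension)
  F[2-3] = -227.9111 N (compression)
  F[2-4] = -60.7701 N (compression)
  F[3-4] = +220.3888 N (tension)
  Rx@0 = -668.0900 N
  Ry@0 = +1318.3548 N
  Ry@4 = -211.8448 N

897.098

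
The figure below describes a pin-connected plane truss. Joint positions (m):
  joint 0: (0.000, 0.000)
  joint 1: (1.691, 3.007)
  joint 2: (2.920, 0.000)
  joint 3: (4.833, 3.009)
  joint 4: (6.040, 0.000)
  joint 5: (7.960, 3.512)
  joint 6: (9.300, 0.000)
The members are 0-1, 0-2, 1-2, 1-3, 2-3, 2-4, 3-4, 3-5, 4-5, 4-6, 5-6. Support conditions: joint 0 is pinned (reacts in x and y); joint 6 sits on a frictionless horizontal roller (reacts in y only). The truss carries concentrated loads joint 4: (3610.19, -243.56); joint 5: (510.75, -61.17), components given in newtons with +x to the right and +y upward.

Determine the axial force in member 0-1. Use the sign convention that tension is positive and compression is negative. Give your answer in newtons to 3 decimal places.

N=7 nodes, M=11 members, R=3 reactions → 2N=14, M+R=14
member 0 (0-1): L=3.4499, (cx,cy)=(0.4902,0.8716)
member 1 (0-2): L=2.9200, (cx,cy)=(1.0000,0.0000)
member 2 (1-2): L=3.2485, (cx,cy)=(0.3783,-0.9257)
member 3 (1-3): L=3.1420, (cx,cy)=(1.0000,0.0006)
member 4 (2-3): L=3.5656, (cx,cy)=(0.5365,0.8439)
member 5 (2-4): L=3.1200, (cx,cy)=(1.0000,0.0000)
member 6 (3-4): L=3.2421, (cx,cy)=(0.3723,-0.9281)
member 7 (3-5): L=3.1672, (cx,cy)=(0.9873,0.1588)
member 8 (4-5): L=4.0026, (cx,cy)=(0.4797,0.8774)
member 9 (4-6): L=3.2600, (cx,cy)=(1.0000,0.0000)
member 10 (5-6): L=3.7590, (cx,cy)=(0.3565,-0.9343)
solve A·x = −loads:
  F[0-1] = +113.2202 N (tension)
  F[0-2] = +4065.4434 N (tension)
  F[1-2] = -106.5446 N (compression)
  F[1-3] = +95.8059 N (tension)
  F[2-3] = +116.8693 N (tension)
  F[2-4] = +3962.4322 N (tension)
  F[3-4] = -74.0779 N (compression)
  F[3-5] = +188.4787 N (tension)
  F[4-5] = +355.9376 N (tension)
  F[4-6] = +153.9230 N (tension)
  F[5-6] = -431.7833 N (compression)
  Rx@0 = -4120.9400 N
  Ry@0 = -98.6861 N
  Ry@6 = +403.4161 N

113.220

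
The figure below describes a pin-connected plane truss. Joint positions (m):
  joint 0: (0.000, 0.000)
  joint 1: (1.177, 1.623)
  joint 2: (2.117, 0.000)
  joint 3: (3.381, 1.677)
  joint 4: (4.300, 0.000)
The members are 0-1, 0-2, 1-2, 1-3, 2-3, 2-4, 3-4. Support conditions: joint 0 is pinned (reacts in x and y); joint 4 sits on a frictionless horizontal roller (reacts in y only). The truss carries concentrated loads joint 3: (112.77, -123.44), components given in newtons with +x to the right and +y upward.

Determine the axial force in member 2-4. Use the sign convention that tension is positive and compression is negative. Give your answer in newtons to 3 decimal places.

N=5 nodes, M=7 members, R=3 reactions → 2N=10, M+R=10
member 0 (0-1): L=2.0049, (cx,cy)=(0.5871,0.8095)
member 1 (0-2): L=2.1170, (cx,cy)=(1.0000,0.0000)
member 2 (1-2): L=1.8756, (cx,cy)=(0.5012,-0.8653)
member 3 (1-3): L=2.2047, (cx,cy)=(0.9997,0.0245)
member 4 (2-3): L=2.1000, (cx,cy)=(0.6019,0.7986)
member 5 (2-4): L=2.1830, (cx,cy)=(1.0000,0.0000)
member 6 (3-4): L=1.9123, (cx,cy)=(0.4806,-0.8770)
solve A·x = −loads:
  F[0-1] = +21.7392 N (tension)
  F[0-2] = +100.0075 N (tension)
  F[1-2] = -19.6963 N (compression)
  F[1-3] = +22.6408 N (tension)
  F[2-3] = +21.3432 N (tension)
  F[2-4] = +77.2895 N (tension)
  F[3-4] = -160.8277 N (compression)
  Rx@0 = -112.7700 N
  Ry@0 = -17.5986 N
  Ry@4 = +141.0386 N

77.289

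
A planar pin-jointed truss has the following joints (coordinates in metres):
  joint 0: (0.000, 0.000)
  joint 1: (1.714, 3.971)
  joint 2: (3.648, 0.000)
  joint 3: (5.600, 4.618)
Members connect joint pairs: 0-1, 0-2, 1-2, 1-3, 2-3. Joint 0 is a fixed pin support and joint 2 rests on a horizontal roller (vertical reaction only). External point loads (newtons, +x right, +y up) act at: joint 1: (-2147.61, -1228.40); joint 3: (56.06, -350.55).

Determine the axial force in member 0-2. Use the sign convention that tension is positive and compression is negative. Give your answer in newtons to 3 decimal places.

N=4 nodes, M=5 members, R=3 reactions → 2N=8, M+R=8
member 0 (0-1): L=4.3251, (cx,cy)=(0.3963,0.9181)
member 1 (0-2): L=3.6480, (cx,cy)=(1.0000,0.0000)
member 2 (1-2): L=4.4169, (cx,cy)=(0.4379,-0.8990)
member 3 (1-3): L=3.9395, (cx,cy)=(0.9864,0.1642)
member 4 (2-3): L=5.0136, (cx,cy)=(0.3893,0.9211)
solve A·x = −loads:
  F[0-1] = -2973.9533 N (compression)
  F[0-2] = -913.0025 N (compression)
  F[1-2] = +1711.4216 N (tension)
  F[1-3] = +222.7210 N (tension)
  F[2-3] = -420.2921 N (compression)
  Rx@0 = +2091.5500 N
  Ry@0 = +2730.4622 N
  Ry@2 = -1151.5122 N

-913.002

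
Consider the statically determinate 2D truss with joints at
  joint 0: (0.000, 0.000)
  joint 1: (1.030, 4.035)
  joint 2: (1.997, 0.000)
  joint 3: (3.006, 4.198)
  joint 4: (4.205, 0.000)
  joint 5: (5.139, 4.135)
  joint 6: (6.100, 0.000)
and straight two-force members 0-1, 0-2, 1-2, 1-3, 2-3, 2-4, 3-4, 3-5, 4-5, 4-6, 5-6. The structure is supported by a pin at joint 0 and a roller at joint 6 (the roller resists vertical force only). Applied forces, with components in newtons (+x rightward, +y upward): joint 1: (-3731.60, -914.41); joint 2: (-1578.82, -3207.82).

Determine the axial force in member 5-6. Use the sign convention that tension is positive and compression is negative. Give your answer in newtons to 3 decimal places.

1297.476

N=7 nodes, M=11 members, R=3 reactions → 2N=14, M+R=14
member 0 (0-1): L=4.1644, (cx,cy)=(0.2473,0.9689)
member 1 (0-2): L=1.9970, (cx,cy)=(1.0000,0.0000)
member 2 (1-2): L=4.1493, (cx,cy)=(0.2331,-0.9725)
member 3 (1-3): L=1.9827, (cx,cy)=(0.9966,0.0822)
member 4 (2-3): L=4.3176, (cx,cy)=(0.2337,0.9723)
member 5 (2-4): L=2.2080, (cx,cy)=(1.0000,0.0000)
member 6 (3-4): L=4.3659, (cx,cy)=(0.2746,-0.9615)
member 7 (3-5): L=2.1339, (cx,cy)=(0.9996,-0.0295)
member 8 (4-5): L=4.2392, (cx,cy)=(0.2203,0.9754)
member 9 (4-6): L=1.8950, (cx,cy)=(1.0000,0.0000)
member 10 (5-6): L=4.2452, (cx,cy)=(0.2264,-0.9740)
solve A·x = −loads:
  F[0-1] = -5558.7348 N (compression)
  F[0-2] = -3935.5488 N (compression)
  F[1-2] = +4705.1280 N (tension)
  F[1-3] = +1264.4606 N (tension)
  F[2-3] = -1406.6990 N (compression)
  F[2-4] = -931.4389 N (compression)
  F[3-4] = +1296.6582 N (tension)
  F[3-5] = +575.5881 N (tension)
  F[4-5] = -1278.2120 N (compression)
  F[4-6] = -293.7138 N (compression)
  F[5-6] = +1297.4763 N (tension)
  Rx@0 = +5310.4200 N
  Ry@0 = +5386.0246 N
  Ry@6 = -1263.7946 N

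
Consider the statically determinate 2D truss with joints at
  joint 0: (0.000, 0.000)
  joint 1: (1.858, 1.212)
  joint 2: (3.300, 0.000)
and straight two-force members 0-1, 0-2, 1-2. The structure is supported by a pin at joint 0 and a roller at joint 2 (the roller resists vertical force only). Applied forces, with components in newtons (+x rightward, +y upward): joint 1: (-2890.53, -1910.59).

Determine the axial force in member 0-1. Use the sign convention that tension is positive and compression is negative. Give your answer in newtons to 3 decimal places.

N=3 nodes, M=3 members, R=3 reactions → 2N=6, M+R=6
member 0 (0-1): L=2.2184, (cx,cy)=(0.8376,0.5464)
member 1 (0-2): L=3.3000, (cx,cy)=(1.0000,0.0000)
member 2 (1-2): L=1.8837, (cx,cy)=(0.7655,-0.6434)
solve A·x = −loads:
  F[0-1] = -3471.1848 N (compression)
  F[0-2] = +16.7843 N (tension)
  F[1-2] = -21.9255 N (compression)
  Rx@0 = +2890.5300 N
  Ry@0 = +1896.4828 N
  Ry@2 = +14.1072 N

-3471.185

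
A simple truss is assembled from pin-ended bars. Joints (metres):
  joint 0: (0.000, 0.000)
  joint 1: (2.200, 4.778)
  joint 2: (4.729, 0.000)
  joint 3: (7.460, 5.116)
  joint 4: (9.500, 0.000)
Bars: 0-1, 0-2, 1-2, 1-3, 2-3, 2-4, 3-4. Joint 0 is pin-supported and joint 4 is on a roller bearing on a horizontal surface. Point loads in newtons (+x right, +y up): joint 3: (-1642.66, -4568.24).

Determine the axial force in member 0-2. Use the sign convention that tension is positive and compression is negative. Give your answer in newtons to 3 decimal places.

N=5 nodes, M=7 members, R=3 reactions → 2N=10, M+R=10
member 0 (0-1): L=5.2602, (cx,cy)=(0.4182,0.9083)
member 1 (0-2): L=4.7290, (cx,cy)=(1.0000,0.0000)
member 2 (1-2): L=5.4060, (cx,cy)=(0.4678,-0.8838)
member 3 (1-3): L=5.2708, (cx,cy)=(0.9979,0.0641)
member 4 (2-3): L=5.7993, (cx,cy)=(0.4709,0.8822)
member 5 (2-4): L=4.7710, (cx,cy)=(1.0000,0.0000)
member 6 (3-4): L=5.5077, (cx,cy)=(0.3704,-0.9289)
solve A·x = −loads:
  F[0-1] = -2053.8460 N (compression)
  F[0-2] = -783.6631 N (compression)
  F[1-2] = +1980.9699 N (tension)
  F[1-3] = -1789.3998 N (compression)
  F[2-3] = -1984.6799 N (compression)
  F[2-4] = +1077.6810 N (tension)
  F[3-4] = -2909.5945 N (compression)
  Rx@0 = +1642.6600 N
  Ry@0 = +1865.5851 N
  Ry@4 = +2702.6549 N

-783.663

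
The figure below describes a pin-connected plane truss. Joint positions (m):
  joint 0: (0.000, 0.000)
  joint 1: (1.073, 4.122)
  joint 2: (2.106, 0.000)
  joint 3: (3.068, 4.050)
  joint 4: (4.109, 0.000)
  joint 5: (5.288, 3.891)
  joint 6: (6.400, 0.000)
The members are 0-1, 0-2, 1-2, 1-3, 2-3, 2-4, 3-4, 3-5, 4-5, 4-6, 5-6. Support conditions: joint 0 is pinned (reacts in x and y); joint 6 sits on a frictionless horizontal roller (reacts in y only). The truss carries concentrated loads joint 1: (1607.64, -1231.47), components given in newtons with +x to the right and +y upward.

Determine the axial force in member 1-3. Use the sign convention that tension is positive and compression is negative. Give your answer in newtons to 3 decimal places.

-1306.362

N=7 nodes, M=11 members, R=3 reactions → 2N=14, M+R=14
member 0 (0-1): L=4.2594, (cx,cy)=(0.2519,0.9677)
member 1 (0-2): L=2.1060, (cx,cy)=(1.0000,0.0000)
member 2 (1-2): L=4.2495, (cx,cy)=(0.2431,-0.9700)
member 3 (1-3): L=1.9963, (cx,cy)=(0.9993,-0.0361)
member 4 (2-3): L=4.1627, (cx,cy)=(0.2311,0.9729)
member 5 (2-4): L=2.0030, (cx,cy)=(1.0000,0.0000)
member 6 (3-4): L=4.1816, (cx,cy)=(0.2489,-0.9685)
member 7 (3-5): L=2.2257, (cx,cy)=(0.9974,-0.0714)
member 8 (4-5): L=4.0657, (cx,cy)=(0.2900,0.9570)
member 9 (4-6): L=2.2910, (cx,cy)=(1.0000,0.0000)
member 10 (5-6): L=4.0468, (cx,cy)=(0.2748,-0.9615)
solve A·x = −loads:
  F[0-1] = +10.7613 N (tension)
  F[0-2] = +1604.9291 N (tension)
  F[1-2] = -1231.7147 N (compression)
  F[1-3] = -1306.3624 N (compression)
  F[2-3] = +1228.0105 N (tension)
  F[2-4] = +1021.7181 N (tension)
  F[3-4] = -1229.3280 N (compression)
  F[3-5] = -717.5164 N (compression)
  F[4-5] = +1244.0834 N (tension)
  F[4-6] = +354.9153 N (tension)
  F[5-6] = -1291.6042 N (compression)
  Rx@0 = -1607.6400 N
  Ry@0 = -10.4143 N
  Ry@6 = +1241.8843 N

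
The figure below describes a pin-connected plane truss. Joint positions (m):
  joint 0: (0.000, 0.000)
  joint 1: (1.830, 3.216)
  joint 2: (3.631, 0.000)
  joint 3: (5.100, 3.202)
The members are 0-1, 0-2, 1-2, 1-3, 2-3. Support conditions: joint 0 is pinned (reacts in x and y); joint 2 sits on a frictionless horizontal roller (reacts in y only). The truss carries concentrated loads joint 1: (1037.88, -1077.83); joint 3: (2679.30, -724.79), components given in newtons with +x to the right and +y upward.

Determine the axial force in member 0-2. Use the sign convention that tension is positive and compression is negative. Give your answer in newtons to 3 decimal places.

1986.977

N=4 nodes, M=5 members, R=3 reactions → 2N=8, M+R=8
member 0 (0-1): L=3.7002, (cx,cy)=(0.4946,0.8691)
member 1 (0-2): L=3.6310, (cx,cy)=(1.0000,0.0000)
member 2 (1-2): L=3.6860, (cx,cy)=(0.4886,-0.8725)
member 3 (1-3): L=3.2700, (cx,cy)=(1.0000,-0.0043)
member 4 (2-3): L=3.5229, (cx,cy)=(0.4170,0.9089)
solve A·x = −loads:
  F[0-1] = +3498.4227 N (tension)
  F[0-2] = +1986.9774 N (tension)
  F[1-2] = -4735.0271 N (compression)
  F[1-3] = +3005.9395 N (tension)
  F[2-3] = -783.2665 N (compression)
  Rx@0 = -3717.1800 N
  Ry@0 = -3040.6184 N
  Ry@2 = +4843.2384 N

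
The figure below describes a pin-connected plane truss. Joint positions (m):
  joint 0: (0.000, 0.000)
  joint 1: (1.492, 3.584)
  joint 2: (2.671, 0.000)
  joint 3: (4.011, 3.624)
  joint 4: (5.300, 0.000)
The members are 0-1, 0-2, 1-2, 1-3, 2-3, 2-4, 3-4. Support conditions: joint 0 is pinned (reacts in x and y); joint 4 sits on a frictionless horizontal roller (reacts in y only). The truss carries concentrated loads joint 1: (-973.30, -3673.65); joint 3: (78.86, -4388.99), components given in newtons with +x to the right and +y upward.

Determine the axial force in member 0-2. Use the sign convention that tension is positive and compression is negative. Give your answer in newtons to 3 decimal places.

900.276

N=5 nodes, M=7 members, R=3 reactions → 2N=10, M+R=10
member 0 (0-1): L=3.8822, (cx,cy)=(0.3843,0.9232)
member 1 (0-2): L=2.6710, (cx,cy)=(1.0000,0.0000)
member 2 (1-2): L=3.7729, (cx,cy)=(0.3125,-0.9499)
member 3 (1-3): L=2.5193, (cx,cy)=(0.9999,0.0159)
member 4 (2-3): L=3.8638, (cx,cy)=(0.3468,0.9379)
member 5 (2-4): L=2.6290, (cx,cy)=(1.0000,0.0000)
member 6 (3-4): L=3.8464, (cx,cy)=(0.3351,-0.9422)
solve A·x = −loads:
  F[0-1] = -4669.8144 N (compression)
  F[0-2] = +900.2758 N (tension)
  F[1-2] = +653.9787 N (tension)
  F[1-3] = -1025.9057 N (compression)
  F[2-3] = -662.3358 N (compression)
  F[2-4] = +1334.3401 N (tension)
  F[3-4] = -3981.7097 N (compression)
  Rx@0 = +894.4400 N
  Ry@0 = +4311.1671 N
  Ry@4 = +3751.4729 N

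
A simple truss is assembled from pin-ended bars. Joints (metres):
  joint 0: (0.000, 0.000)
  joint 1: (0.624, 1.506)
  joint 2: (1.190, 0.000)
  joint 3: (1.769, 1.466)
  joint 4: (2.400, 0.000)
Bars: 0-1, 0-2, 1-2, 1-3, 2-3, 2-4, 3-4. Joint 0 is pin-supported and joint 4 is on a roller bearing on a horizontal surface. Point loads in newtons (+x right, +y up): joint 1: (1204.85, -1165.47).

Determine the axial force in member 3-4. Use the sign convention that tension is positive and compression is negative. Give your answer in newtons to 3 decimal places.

N=5 nodes, M=7 members, R=3 reactions → 2N=10, M+R=10
member 0 (0-1): L=1.6302, (cx,cy)=(0.3828,0.9238)
member 1 (0-2): L=1.1900, (cx,cy)=(1.0000,0.0000)
member 2 (1-2): L=1.6088, (cx,cy)=(0.3518,-0.9361)
member 3 (1-3): L=1.1457, (cx,cy)=(0.9994,-0.0349)
member 4 (2-3): L=1.5762, (cx,cy)=(0.3673,0.9301)
member 5 (2-4): L=1.2100, (cx,cy)=(1.0000,0.0000)
member 6 (3-4): L=1.5960, (cx,cy)=(0.3954,-0.9185)
solve A·x = −loads:
  F[0-1] = -115.1766 N (compression)
  F[0-2] = +1248.9379 N (tension)
  F[1-2] = -1099.2128 N (compression)
  F[1-3] = -862.7558 N (compression)
  F[2-3] = +1106.2882 N (tension)
  F[2-4] = +455.8461 N (tension)
  F[3-4] = -1153.0028 N (compression)
  Rx@0 = -1204.8500 N
  Ry@0 = +106.4044 N
  Ry@4 = +1059.0656 N

-1153.003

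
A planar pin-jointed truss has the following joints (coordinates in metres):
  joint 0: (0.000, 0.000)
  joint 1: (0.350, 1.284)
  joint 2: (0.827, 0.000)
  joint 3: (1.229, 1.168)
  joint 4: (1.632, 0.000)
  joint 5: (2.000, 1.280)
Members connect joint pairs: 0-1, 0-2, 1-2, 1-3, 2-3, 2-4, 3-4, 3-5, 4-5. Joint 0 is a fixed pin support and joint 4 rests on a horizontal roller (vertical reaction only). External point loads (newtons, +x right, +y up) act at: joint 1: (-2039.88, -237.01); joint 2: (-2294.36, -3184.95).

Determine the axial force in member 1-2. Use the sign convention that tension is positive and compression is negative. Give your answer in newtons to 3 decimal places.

3339.318

N=6 nodes, M=9 members, R=3 reactions → 2N=12, M+R=12
member 0 (0-1): L=1.3308, (cx,cy)=(0.2630,0.9648)
member 1 (0-2): L=0.8270, (cx,cy)=(1.0000,0.0000)
member 2 (1-2): L=1.3697, (cx,cy)=(0.3482,-0.9374)
member 3 (1-3): L=0.8866, (cx,cy)=(0.9914,-0.1308)
member 4 (2-3): L=1.2352, (cx,cy)=(0.3254,0.9456)
member 5 (2-4): L=0.8050, (cx,cy)=(1.0000,0.0000)
member 6 (3-4): L=1.2356, (cx,cy)=(0.3262,-0.9453)
member 7 (3-5): L=0.7791, (cx,cy)=(0.9896,0.1438)
member 8 (4-5): L=1.3318, (cx,cy)=(0.2763,0.9611)
solve A·x = −loads:
  F[0-1] = -3484.7630 N (compression)
  F[0-2] = -3417.7813 N (compression)
  F[1-2] = +3339.3176 N (tension)
  F[1-3] = -39.8099 N (compression)
  F[2-3] = +57.8042 N (tension)
  F[2-4] = +20.6558 N (tension)
  F[3-4] = -63.3293 N (compression)
  F[3-5] = -0.0000 N (compression)
  F[4-5] = +0.0000 N (tension)
  Rx@0 = +4334.2400 N
  Ry@0 = +3362.0941 N
  Ry@4 = +59.8659 N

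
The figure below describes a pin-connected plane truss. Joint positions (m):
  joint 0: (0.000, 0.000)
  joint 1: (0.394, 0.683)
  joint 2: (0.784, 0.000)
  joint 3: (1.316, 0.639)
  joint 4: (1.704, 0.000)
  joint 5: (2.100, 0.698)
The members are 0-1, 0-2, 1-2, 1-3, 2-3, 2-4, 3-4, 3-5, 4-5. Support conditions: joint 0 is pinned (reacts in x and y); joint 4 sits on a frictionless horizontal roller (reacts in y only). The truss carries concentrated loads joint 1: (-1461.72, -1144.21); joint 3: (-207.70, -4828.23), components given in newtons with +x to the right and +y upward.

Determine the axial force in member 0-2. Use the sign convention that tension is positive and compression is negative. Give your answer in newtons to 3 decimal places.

-144.872

N=6 nodes, M=9 members, R=3 reactions → 2N=12, M+R=12
member 0 (0-1): L=0.7885, (cx,cy)=(0.4997,0.8662)
member 1 (0-2): L=0.7840, (cx,cy)=(1.0000,0.0000)
member 2 (1-2): L=0.7865, (cx,cy)=(0.4959,-0.8684)
member 3 (1-3): L=0.9230, (cx,cy)=(0.9989,-0.0477)
member 4 (2-3): L=0.8315, (cx,cy)=(0.6398,0.7685)
member 5 (2-4): L=0.9200, (cx,cy)=(1.0000,0.0000)
member 6 (3-4): L=0.7476, (cx,cy)=(0.5190,-0.8548)
member 7 (3-5): L=0.7862, (cx,cy)=(0.9972,0.0750)
member 8 (4-5): L=0.8025, (cx,cy)=(0.4935,0.8698)
solve A·x = −loads:
  F[0-1] = -3051.0121 N (compression)
  F[0-2] = -144.8724 N (compression)
  F[1-2] = +1777.5919 N (tension)
  F[1-3] = -945.3480 N (compression)
  F[2-3] = -2008.6221 N (compression)
  F[2-4] = +2021.7489 N (tension)
  F[3-4] = -3895.3721 N (compression)
  F[3-5] = -0.0000 N (compression)
  F[4-5] = +0.0000 N (tension)
  Rx@0 = +1669.4200 N
  Ry@0 = +2642.8072 N
  Ry@4 = +3329.6328 N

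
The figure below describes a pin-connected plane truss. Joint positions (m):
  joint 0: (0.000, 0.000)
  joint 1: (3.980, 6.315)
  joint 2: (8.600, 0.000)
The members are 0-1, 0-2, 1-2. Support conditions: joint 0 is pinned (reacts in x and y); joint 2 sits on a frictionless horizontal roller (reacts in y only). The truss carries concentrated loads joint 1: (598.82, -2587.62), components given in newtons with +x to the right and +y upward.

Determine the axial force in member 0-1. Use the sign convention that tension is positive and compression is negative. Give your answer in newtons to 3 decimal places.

-1123.382

N=3 nodes, M=3 members, R=3 reactions → 2N=6, M+R=6
member 0 (0-1): L=7.4646, (cx,cy)=(0.5332,0.8460)
member 1 (0-2): L=8.6000, (cx,cy)=(1.0000,0.0000)
member 2 (1-2): L=7.8246, (cx,cy)=(0.5904,-0.8071)
solve A·x = −loads:
  F[0-1] = -1123.3818 N (compression)
  F[0-2] = +1197.7918 N (tension)
  F[1-2] = -2028.6115 N (compression)
  Rx@0 = -598.8200 N
  Ry@0 = +950.3786 N
  Ry@2 = +1637.2414 N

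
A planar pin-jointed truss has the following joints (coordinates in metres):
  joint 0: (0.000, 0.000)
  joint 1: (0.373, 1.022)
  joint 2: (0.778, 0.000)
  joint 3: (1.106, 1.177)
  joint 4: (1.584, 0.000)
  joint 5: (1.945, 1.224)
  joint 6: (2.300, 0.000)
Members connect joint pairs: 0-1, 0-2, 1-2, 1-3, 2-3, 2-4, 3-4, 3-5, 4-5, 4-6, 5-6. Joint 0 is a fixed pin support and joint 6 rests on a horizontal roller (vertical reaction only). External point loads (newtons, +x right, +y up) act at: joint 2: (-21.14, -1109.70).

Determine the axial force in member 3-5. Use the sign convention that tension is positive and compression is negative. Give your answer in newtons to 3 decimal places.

-223.617

N=7 nodes, M=11 members, R=3 reactions → 2N=14, M+R=14
member 0 (0-1): L=1.0879, (cx,cy)=(0.3428,0.9394)
member 1 (0-2): L=0.7780, (cx,cy)=(1.0000,0.0000)
member 2 (1-2): L=1.0993, (cx,cy)=(0.3684,-0.9297)
member 3 (1-3): L=0.7492, (cx,cy)=(0.9784,0.2069)
member 4 (2-3): L=1.2218, (cx,cy)=(0.2684,0.9633)
member 5 (2-4): L=0.8060, (cx,cy)=(1.0000,0.0000)
member 6 (3-4): L=1.2704, (cx,cy)=(0.3763,-0.9265)
member 7 (3-5): L=0.8403, (cx,cy)=(0.9984,0.0559)
member 8 (4-5): L=1.2761, (cx,cy)=(0.2829,0.9592)
member 9 (4-6): L=0.7160, (cx,cy)=(1.0000,0.0000)
member 10 (5-6): L=1.2744, (cx,cy)=(0.2786,-0.9604)
solve A·x = −loads:
  F[0-1] = -781.7113 N (compression)
  F[0-2] = +246.8696 N (tension)
  F[1-2] = +672.5690 N (tension)
  F[1-3] = -527.1957 N (compression)
  F[2-3] = +502.8958 N (tension)
  F[2-4] = +380.7897 N (tension)
  F[3-4] = -418.6415 N (compression)
  F[3-5] = -223.6169 N (compression)
  F[4-5] = +404.3935 N (tension)
  F[4-6] = +108.8690 N (tension)
  F[5-6] = -390.8371 N (compression)
  Rx@0 = +21.1400 N
  Ry@0 = +734.3319 N
  Ry@6 = +375.3681 N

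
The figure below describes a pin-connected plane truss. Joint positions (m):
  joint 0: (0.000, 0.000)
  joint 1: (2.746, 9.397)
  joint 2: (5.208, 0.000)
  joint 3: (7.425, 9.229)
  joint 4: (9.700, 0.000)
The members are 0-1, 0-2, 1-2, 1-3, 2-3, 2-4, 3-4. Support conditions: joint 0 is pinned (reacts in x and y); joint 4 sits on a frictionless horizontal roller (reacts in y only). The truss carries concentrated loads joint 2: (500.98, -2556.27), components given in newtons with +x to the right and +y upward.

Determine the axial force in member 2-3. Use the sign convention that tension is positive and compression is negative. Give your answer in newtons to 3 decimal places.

1387.068

N=5 nodes, M=7 members, R=3 reactions → 2N=10, M+R=10
member 0 (0-1): L=9.7900, (cx,cy)=(0.2805,0.9599)
member 1 (0-2): L=5.2080, (cx,cy)=(1.0000,0.0000)
member 2 (1-2): L=9.7142, (cx,cy)=(0.2534,-0.9673)
member 3 (1-3): L=4.6820, (cx,cy)=(0.9994,-0.0359)
member 4 (2-3): L=9.4916, (cx,cy)=(0.2336,0.9723)
member 5 (2-4): L=4.4920, (cx,cy)=(1.0000,0.0000)
member 6 (3-4): L=9.5053, (cx,cy)=(0.2393,-0.9709)
solve A·x = −loads:
  F[0-1] = -1233.2987 N (compression)
  F[0-2] = +846.9083 N (tension)
  F[1-2] = +1248.3284 N (tension)
  F[1-3] = -662.7367 N (compression)
  F[2-3] = +1387.0679 N (tension)
  F[2-4] = +338.3239 N (tension)
  F[3-4] = -1413.5643 N (compression)
  Rx@0 = -500.9800 N
  Ry@0 = +1183.7902 N
  Ry@4 = +1372.4798 N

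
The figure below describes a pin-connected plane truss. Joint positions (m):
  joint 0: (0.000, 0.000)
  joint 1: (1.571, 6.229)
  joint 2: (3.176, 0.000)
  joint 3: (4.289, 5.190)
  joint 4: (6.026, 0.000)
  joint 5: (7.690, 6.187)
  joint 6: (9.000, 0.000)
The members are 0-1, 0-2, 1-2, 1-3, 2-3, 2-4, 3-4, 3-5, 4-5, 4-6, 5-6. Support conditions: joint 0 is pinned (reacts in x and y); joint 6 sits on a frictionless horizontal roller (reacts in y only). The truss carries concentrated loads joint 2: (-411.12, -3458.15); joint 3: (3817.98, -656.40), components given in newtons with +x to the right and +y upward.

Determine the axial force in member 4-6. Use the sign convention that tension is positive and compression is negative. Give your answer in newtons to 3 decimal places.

790.797

N=7 nodes, M=11 members, R=3 reactions → 2N=14, M+R=14
member 0 (0-1): L=6.4241, (cx,cy)=(0.2445,0.9696)
member 1 (0-2): L=3.1760, (cx,cy)=(1.0000,0.0000)
member 2 (1-2): L=6.4325, (cx,cy)=(0.2495,-0.9684)
member 3 (1-3): L=2.9098, (cx,cy)=(0.9341,-0.3571)
member 4 (2-3): L=5.3080, (cx,cy)=(0.2097,0.9778)
member 5 (2-4): L=2.8500, (cx,cy)=(1.0000,0.0000)
member 6 (3-4): L=5.4730, (cx,cy)=(0.3174,-0.9483)
member 7 (3-5): L=3.5441, (cx,cy)=(0.9596,0.2813)
member 8 (4-5): L=6.4069, (cx,cy)=(0.2597,0.9657)
member 9 (4-6): L=2.9740, (cx,cy)=(1.0000,0.0000)
member 10 (5-6): L=6.3242, (cx,cy)=(0.2071,-0.9783)
solve A·x = −loads:
  F[0-1] = -391.5842 N (compression)
  F[0-2] = +3502.6217 N (tension)
  F[1-2] = +476.8684 N (tension)
  F[1-3] = -229.9035 N (compression)
  F[2-3] = +3064.4903 N (tension)
  F[2-4] = +3390.1550 N (tension)
  F[3-4] = -4540.9614 N (compression)
  F[3-5] = -2030.9680 N (compression)
  F[4-5] = +4459.2131 N (tension)
  F[4-6] = +790.7970 N (tension)
  F[5-6] = -3817.6571 N (compression)
  Rx@0 = -3406.8600 N
  Ry@0 = +379.6944 N
  Ry@6 = +3734.8556 N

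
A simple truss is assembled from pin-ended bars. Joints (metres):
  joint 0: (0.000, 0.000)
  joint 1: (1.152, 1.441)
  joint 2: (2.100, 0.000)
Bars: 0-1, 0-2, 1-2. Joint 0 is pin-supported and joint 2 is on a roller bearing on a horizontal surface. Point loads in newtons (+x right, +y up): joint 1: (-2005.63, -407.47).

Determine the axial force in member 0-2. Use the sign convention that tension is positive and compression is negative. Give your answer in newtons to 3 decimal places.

-758.346

N=3 nodes, M=3 members, R=3 reactions → 2N=6, M+R=6
member 0 (0-1): L=1.8449, (cx,cy)=(0.6244,0.7811)
member 1 (0-2): L=2.1000, (cx,cy)=(1.0000,0.0000)
member 2 (1-2): L=1.7249, (cx,cy)=(0.5496,-0.8354)
solve A·x = −loads:
  F[0-1] = -1997.4743 N (compression)
  F[0-2] = -758.3459 N (compression)
  F[1-2] = +1379.7996 N (tension)
  Rx@0 = +2005.6300 N
  Ry@0 = +1560.1878 N
  Ry@2 = -1152.7178 N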